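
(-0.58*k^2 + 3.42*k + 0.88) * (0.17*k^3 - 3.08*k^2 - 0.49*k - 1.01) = -0.0986*k^5 + 2.3678*k^4 - 10.0998*k^3 - 3.8004*k^2 - 3.8854*k - 0.8888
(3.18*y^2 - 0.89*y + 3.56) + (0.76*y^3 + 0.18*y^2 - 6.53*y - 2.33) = 0.76*y^3 + 3.36*y^2 - 7.42*y + 1.23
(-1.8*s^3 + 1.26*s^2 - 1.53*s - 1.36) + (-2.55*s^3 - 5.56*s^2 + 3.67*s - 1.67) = -4.35*s^3 - 4.3*s^2 + 2.14*s - 3.03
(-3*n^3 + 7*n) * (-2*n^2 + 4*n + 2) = 6*n^5 - 12*n^4 - 20*n^3 + 28*n^2 + 14*n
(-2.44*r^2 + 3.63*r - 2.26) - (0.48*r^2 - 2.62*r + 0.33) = -2.92*r^2 + 6.25*r - 2.59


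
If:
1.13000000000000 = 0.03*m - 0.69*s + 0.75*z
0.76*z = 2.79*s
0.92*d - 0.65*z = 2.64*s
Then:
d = 1.48819541841982*z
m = 37.6666666666667 - 18.7347670250896*z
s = 0.272401433691756*z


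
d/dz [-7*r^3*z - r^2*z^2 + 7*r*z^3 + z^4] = -7*r^3 - 2*r^2*z + 21*r*z^2 + 4*z^3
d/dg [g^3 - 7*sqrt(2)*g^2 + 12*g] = 3*g^2 - 14*sqrt(2)*g + 12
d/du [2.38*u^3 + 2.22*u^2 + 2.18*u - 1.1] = 7.14*u^2 + 4.44*u + 2.18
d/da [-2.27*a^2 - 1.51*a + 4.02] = -4.54*a - 1.51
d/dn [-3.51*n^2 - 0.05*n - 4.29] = -7.02*n - 0.05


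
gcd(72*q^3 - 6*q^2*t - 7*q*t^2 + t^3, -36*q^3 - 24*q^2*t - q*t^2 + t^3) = 18*q^2 + 3*q*t - t^2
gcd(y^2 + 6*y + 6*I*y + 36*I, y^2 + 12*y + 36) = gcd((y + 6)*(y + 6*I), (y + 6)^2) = y + 6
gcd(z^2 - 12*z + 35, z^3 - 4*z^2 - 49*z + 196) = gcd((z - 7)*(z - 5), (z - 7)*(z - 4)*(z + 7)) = z - 7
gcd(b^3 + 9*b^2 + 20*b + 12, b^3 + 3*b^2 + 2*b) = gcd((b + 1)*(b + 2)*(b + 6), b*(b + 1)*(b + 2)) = b^2 + 3*b + 2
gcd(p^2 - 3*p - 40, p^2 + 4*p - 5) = p + 5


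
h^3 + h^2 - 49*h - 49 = (h - 7)*(h + 1)*(h + 7)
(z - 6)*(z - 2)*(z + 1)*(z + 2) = z^4 - 5*z^3 - 10*z^2 + 20*z + 24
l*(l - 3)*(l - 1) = l^3 - 4*l^2 + 3*l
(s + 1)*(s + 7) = s^2 + 8*s + 7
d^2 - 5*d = d*(d - 5)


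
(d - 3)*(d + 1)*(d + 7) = d^3 + 5*d^2 - 17*d - 21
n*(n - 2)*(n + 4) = n^3 + 2*n^2 - 8*n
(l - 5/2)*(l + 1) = l^2 - 3*l/2 - 5/2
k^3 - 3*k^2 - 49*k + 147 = (k - 7)*(k - 3)*(k + 7)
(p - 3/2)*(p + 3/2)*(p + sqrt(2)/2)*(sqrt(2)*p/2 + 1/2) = sqrt(2)*p^4/2 + p^3 - 7*sqrt(2)*p^2/8 - 9*p/4 - 9*sqrt(2)/16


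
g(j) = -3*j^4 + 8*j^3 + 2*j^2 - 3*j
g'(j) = -12*j^3 + 24*j^2 + 4*j - 3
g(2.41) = 15.16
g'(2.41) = -21.94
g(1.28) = 8.16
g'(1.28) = 16.28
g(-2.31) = -166.43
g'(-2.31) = 263.74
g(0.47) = -0.28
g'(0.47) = 2.94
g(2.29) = 17.19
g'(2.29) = -12.09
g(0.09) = -0.25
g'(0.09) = -2.45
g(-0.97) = -5.17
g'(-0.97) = 26.65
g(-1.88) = -77.92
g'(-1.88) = 154.04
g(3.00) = -18.00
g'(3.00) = -99.00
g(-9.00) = -25326.00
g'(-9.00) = 10653.00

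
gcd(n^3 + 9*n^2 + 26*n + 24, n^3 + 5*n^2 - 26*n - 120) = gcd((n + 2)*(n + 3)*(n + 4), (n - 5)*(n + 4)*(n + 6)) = n + 4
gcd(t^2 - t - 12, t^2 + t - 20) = t - 4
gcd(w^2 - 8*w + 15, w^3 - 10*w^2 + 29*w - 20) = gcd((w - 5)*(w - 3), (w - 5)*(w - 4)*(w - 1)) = w - 5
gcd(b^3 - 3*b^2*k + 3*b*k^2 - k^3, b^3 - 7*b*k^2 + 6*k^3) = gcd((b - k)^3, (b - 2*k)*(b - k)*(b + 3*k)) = b - k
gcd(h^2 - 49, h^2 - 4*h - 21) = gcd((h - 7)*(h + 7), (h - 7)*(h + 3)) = h - 7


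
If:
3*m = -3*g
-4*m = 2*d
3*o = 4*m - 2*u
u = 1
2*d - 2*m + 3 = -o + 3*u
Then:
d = 2/7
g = 1/7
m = -1/7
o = -6/7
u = 1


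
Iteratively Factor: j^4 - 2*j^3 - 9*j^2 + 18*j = (j)*(j^3 - 2*j^2 - 9*j + 18) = j*(j - 3)*(j^2 + j - 6) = j*(j - 3)*(j + 3)*(j - 2)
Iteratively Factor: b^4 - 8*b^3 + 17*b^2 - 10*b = (b - 5)*(b^3 - 3*b^2 + 2*b) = (b - 5)*(b - 1)*(b^2 - 2*b) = b*(b - 5)*(b - 1)*(b - 2)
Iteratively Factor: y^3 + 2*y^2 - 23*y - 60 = (y + 4)*(y^2 - 2*y - 15) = (y + 3)*(y + 4)*(y - 5)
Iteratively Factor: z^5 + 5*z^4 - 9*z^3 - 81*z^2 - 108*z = (z)*(z^4 + 5*z^3 - 9*z^2 - 81*z - 108) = z*(z + 3)*(z^3 + 2*z^2 - 15*z - 36) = z*(z + 3)^2*(z^2 - z - 12) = z*(z - 4)*(z + 3)^2*(z + 3)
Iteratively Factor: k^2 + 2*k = (k + 2)*(k)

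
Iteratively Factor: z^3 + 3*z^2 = (z + 3)*(z^2) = z*(z + 3)*(z)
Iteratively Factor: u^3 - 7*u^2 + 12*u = (u - 4)*(u^2 - 3*u) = (u - 4)*(u - 3)*(u)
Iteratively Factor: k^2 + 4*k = (k)*(k + 4)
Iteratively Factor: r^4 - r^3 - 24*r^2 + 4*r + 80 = (r + 2)*(r^3 - 3*r^2 - 18*r + 40) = (r - 2)*(r + 2)*(r^2 - r - 20) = (r - 2)*(r + 2)*(r + 4)*(r - 5)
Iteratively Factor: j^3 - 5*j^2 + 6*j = (j - 3)*(j^2 - 2*j) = j*(j - 3)*(j - 2)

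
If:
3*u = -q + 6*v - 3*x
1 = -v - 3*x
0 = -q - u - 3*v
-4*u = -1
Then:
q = -1/10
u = 1/4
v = -1/20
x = -19/60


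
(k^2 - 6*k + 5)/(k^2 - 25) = (k - 1)/(k + 5)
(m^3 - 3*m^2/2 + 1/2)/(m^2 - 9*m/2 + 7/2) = (2*m^2 - m - 1)/(2*m - 7)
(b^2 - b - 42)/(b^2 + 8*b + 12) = (b - 7)/(b + 2)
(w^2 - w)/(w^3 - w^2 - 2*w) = (1 - w)/(-w^2 + w + 2)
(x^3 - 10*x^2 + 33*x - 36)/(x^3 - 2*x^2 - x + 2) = (x^3 - 10*x^2 + 33*x - 36)/(x^3 - 2*x^2 - x + 2)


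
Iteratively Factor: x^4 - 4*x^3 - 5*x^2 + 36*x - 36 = (x - 3)*(x^3 - x^2 - 8*x + 12) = (x - 3)*(x - 2)*(x^2 + x - 6) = (x - 3)*(x - 2)^2*(x + 3)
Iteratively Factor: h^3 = (h)*(h^2) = h^2*(h)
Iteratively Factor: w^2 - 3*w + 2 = (w - 1)*(w - 2)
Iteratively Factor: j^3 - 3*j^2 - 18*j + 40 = (j + 4)*(j^2 - 7*j + 10) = (j - 5)*(j + 4)*(j - 2)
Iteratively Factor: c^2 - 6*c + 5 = (c - 1)*(c - 5)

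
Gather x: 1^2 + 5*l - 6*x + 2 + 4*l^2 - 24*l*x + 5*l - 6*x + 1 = 4*l^2 + 10*l + x*(-24*l - 12) + 4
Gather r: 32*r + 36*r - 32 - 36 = 68*r - 68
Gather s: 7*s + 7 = 7*s + 7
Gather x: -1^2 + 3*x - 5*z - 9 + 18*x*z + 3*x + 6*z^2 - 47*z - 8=x*(18*z + 6) + 6*z^2 - 52*z - 18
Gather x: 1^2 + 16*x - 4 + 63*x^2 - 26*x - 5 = 63*x^2 - 10*x - 8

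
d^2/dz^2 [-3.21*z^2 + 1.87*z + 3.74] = -6.42000000000000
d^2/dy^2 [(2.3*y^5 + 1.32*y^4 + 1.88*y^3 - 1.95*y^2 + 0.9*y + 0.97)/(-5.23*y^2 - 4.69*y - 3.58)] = (-377.47002*y^7 - 974.867816*y^6 - 1576.508424*y^5 - 1481.02224*y^4 - 1101.365926*y^3 - 770.66289*y^2 - 186.219666*y + 73.857282)/(143.055667*y^6 + 384.855303*y^5 + 638.888955*y^4 + 630.038185*y^3 + 437.32743*y^2 + 180.326748*y + 45.882712)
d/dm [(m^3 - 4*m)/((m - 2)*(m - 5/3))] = 3*(3*m^2 - 10*m - 10)/(9*m^2 - 30*m + 25)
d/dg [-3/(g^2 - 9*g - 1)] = 3*(2*g - 9)/(-g^2 + 9*g + 1)^2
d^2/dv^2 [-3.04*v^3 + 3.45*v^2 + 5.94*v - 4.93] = 6.9 - 18.24*v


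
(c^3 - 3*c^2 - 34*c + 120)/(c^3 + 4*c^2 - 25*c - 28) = (c^2 + c - 30)/(c^2 + 8*c + 7)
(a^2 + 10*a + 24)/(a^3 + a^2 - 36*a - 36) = (a + 4)/(a^2 - 5*a - 6)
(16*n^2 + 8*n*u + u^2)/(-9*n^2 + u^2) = (16*n^2 + 8*n*u + u^2)/(-9*n^2 + u^2)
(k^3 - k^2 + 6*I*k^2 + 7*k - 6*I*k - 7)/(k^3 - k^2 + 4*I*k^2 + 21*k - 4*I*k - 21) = (k - I)/(k - 3*I)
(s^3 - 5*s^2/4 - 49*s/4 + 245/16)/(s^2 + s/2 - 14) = (8*s^2 + 18*s - 35)/(8*(s + 4))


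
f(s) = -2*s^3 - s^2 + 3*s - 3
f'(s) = -6*s^2 - 2*s + 3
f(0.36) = -2.14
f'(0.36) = 1.50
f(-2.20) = 6.86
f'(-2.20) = -21.64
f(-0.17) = -3.53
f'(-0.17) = 3.17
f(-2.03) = 3.52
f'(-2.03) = -17.67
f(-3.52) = 61.28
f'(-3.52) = -64.30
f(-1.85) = 0.69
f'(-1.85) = -13.84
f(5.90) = -430.87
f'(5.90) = -217.66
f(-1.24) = -4.44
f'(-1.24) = -3.75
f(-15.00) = 6477.00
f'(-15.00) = -1317.00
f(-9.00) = 1347.00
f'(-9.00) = -465.00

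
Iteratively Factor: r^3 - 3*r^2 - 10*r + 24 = (r - 2)*(r^2 - r - 12) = (r - 2)*(r + 3)*(r - 4)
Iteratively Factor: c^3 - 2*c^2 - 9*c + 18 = (c - 3)*(c^2 + c - 6) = (c - 3)*(c - 2)*(c + 3)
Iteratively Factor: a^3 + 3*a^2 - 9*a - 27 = (a + 3)*(a^2 - 9) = (a - 3)*(a + 3)*(a + 3)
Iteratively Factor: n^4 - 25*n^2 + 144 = (n - 3)*(n^3 + 3*n^2 - 16*n - 48) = (n - 3)*(n + 3)*(n^2 - 16) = (n - 3)*(n + 3)*(n + 4)*(n - 4)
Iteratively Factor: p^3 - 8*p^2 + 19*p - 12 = (p - 4)*(p^2 - 4*p + 3) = (p - 4)*(p - 3)*(p - 1)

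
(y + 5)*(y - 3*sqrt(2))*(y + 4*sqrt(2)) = y^3 + sqrt(2)*y^2 + 5*y^2 - 24*y + 5*sqrt(2)*y - 120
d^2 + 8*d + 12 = (d + 2)*(d + 6)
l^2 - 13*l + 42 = (l - 7)*(l - 6)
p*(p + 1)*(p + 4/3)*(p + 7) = p^4 + 28*p^3/3 + 53*p^2/3 + 28*p/3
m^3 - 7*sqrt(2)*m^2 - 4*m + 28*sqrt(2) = (m - 2)*(m + 2)*(m - 7*sqrt(2))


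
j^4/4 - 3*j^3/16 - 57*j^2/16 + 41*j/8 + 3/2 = (j/4 + 1)*(j - 3)*(j - 2)*(j + 1/4)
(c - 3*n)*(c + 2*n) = c^2 - c*n - 6*n^2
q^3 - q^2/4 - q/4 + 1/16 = (q - 1/2)*(q - 1/4)*(q + 1/2)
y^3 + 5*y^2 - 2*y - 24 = (y - 2)*(y + 3)*(y + 4)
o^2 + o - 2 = (o - 1)*(o + 2)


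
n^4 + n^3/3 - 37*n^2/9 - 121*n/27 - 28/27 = (n - 7/3)*(n + 1/3)*(n + 1)*(n + 4/3)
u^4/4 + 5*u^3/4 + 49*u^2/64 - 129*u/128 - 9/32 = (u/4 + 1)*(u - 3/4)*(u + 1/4)*(u + 3/2)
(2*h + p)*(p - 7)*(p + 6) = 2*h*p^2 - 2*h*p - 84*h + p^3 - p^2 - 42*p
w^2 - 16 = (w - 4)*(w + 4)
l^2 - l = l*(l - 1)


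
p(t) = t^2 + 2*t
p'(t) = 2*t + 2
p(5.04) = 35.48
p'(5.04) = 12.08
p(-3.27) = 4.15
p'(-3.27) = -4.54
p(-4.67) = 12.47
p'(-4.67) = -7.34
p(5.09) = 36.09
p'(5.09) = 12.18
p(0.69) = 1.86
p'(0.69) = 3.38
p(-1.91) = -0.17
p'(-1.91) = -1.82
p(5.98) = 47.72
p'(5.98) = 13.96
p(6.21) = 50.98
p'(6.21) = 14.42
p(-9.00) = 63.00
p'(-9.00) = -16.00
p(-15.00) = 195.00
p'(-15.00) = -28.00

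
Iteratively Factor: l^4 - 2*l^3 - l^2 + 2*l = (l)*(l^3 - 2*l^2 - l + 2) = l*(l + 1)*(l^2 - 3*l + 2) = l*(l - 2)*(l + 1)*(l - 1)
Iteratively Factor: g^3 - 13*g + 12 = (g + 4)*(g^2 - 4*g + 3) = (g - 3)*(g + 4)*(g - 1)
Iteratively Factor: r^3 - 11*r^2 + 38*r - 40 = (r - 5)*(r^2 - 6*r + 8) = (r - 5)*(r - 2)*(r - 4)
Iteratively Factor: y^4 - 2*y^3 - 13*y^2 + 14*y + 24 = (y - 4)*(y^3 + 2*y^2 - 5*y - 6) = (y - 4)*(y + 1)*(y^2 + y - 6) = (y - 4)*(y + 1)*(y + 3)*(y - 2)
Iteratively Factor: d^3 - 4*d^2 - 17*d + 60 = (d - 3)*(d^2 - d - 20) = (d - 3)*(d + 4)*(d - 5)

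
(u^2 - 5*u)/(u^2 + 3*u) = (u - 5)/(u + 3)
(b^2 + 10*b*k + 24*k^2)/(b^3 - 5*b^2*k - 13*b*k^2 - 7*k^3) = (b^2 + 10*b*k + 24*k^2)/(b^3 - 5*b^2*k - 13*b*k^2 - 7*k^3)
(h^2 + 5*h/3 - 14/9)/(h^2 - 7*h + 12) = (9*h^2 + 15*h - 14)/(9*(h^2 - 7*h + 12))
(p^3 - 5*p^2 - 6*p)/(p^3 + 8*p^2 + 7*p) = (p - 6)/(p + 7)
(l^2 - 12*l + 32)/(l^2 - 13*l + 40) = (l - 4)/(l - 5)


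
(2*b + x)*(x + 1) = 2*b*x + 2*b + x^2 + x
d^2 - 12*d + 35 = (d - 7)*(d - 5)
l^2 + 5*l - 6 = (l - 1)*(l + 6)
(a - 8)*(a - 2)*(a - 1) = a^3 - 11*a^2 + 26*a - 16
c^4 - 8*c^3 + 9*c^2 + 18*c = c*(c - 6)*(c - 3)*(c + 1)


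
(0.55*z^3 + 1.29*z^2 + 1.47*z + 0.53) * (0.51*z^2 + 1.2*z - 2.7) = 0.2805*z^5 + 1.3179*z^4 + 0.8127*z^3 - 1.4487*z^2 - 3.333*z - 1.431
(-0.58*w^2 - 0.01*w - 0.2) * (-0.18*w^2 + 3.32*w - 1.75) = 0.1044*w^4 - 1.9238*w^3 + 1.0178*w^2 - 0.6465*w + 0.35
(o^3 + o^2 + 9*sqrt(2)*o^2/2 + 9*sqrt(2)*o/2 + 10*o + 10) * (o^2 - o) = o^5 + 9*sqrt(2)*o^4/2 + 9*o^3 - 9*sqrt(2)*o^2/2 - 10*o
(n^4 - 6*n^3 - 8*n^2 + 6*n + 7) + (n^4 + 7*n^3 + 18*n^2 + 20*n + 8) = 2*n^4 + n^3 + 10*n^2 + 26*n + 15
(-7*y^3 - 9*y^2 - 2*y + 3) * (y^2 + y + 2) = -7*y^5 - 16*y^4 - 25*y^3 - 17*y^2 - y + 6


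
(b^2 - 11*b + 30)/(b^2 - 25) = (b - 6)/(b + 5)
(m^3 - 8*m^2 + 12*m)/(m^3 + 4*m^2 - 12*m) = (m - 6)/(m + 6)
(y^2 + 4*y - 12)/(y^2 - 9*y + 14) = (y + 6)/(y - 7)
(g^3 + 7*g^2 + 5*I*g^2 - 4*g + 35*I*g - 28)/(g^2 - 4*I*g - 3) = (g^3 + g^2*(7 + 5*I) + g*(-4 + 35*I) - 28)/(g^2 - 4*I*g - 3)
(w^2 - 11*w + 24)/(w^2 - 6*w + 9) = (w - 8)/(w - 3)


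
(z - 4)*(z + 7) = z^2 + 3*z - 28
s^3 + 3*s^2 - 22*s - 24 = (s - 4)*(s + 1)*(s + 6)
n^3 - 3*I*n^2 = n^2*(n - 3*I)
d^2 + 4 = (d - 2*I)*(d + 2*I)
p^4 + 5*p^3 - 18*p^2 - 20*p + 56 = (p - 2)^2*(p + 2)*(p + 7)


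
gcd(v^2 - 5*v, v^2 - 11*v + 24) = 1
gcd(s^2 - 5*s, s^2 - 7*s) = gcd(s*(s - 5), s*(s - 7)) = s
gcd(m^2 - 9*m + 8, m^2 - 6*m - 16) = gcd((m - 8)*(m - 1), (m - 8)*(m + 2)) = m - 8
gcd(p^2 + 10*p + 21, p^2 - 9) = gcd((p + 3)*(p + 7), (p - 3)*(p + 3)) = p + 3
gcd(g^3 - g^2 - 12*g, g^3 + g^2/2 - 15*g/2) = g^2 + 3*g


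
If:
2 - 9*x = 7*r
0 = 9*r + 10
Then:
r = -10/9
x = 88/81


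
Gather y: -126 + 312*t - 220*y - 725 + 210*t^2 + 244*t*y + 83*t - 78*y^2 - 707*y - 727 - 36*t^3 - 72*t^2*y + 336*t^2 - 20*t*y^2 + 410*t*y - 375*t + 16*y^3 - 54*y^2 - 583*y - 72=-36*t^3 + 546*t^2 + 20*t + 16*y^3 + y^2*(-20*t - 132) + y*(-72*t^2 + 654*t - 1510) - 1650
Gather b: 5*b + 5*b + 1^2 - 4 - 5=10*b - 8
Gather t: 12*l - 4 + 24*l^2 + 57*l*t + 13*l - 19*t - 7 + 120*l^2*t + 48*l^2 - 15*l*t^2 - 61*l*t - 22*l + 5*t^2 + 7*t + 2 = 72*l^2 + 3*l + t^2*(5 - 15*l) + t*(120*l^2 - 4*l - 12) - 9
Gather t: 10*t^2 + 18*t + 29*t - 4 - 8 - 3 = 10*t^2 + 47*t - 15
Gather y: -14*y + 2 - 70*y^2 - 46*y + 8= -70*y^2 - 60*y + 10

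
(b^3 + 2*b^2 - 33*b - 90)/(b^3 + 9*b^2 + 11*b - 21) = (b^2 - b - 30)/(b^2 + 6*b - 7)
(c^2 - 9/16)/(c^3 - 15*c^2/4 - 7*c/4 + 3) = (c + 3/4)/(c^2 - 3*c - 4)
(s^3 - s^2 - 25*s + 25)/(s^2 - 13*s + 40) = (s^2 + 4*s - 5)/(s - 8)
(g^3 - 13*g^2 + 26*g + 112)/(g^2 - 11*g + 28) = (g^2 - 6*g - 16)/(g - 4)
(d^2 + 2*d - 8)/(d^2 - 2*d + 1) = (d^2 + 2*d - 8)/(d^2 - 2*d + 1)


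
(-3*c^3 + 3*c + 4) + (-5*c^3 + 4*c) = -8*c^3 + 7*c + 4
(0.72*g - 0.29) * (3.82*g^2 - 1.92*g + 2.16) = 2.7504*g^3 - 2.4902*g^2 + 2.112*g - 0.6264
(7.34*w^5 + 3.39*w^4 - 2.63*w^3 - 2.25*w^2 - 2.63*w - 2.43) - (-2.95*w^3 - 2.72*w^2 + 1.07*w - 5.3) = 7.34*w^5 + 3.39*w^4 + 0.32*w^3 + 0.47*w^2 - 3.7*w + 2.87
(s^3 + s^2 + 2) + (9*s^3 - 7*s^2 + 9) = 10*s^3 - 6*s^2 + 11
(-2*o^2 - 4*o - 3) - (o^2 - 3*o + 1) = -3*o^2 - o - 4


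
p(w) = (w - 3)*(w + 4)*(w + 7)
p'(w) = (w - 3)*(w + 4) + (w - 3)*(w + 7) + (w + 4)*(w + 7) = 3*w^2 + 16*w - 5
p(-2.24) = -43.90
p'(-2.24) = -25.79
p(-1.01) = -71.82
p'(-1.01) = -18.10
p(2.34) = -39.08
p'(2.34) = 48.87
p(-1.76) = -55.87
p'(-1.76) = -23.87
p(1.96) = -55.54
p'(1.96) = 37.88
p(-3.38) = -14.32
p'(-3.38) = -24.81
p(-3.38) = -14.32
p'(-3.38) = -24.81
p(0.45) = -84.54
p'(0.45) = 2.81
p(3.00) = 0.00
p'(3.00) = 70.00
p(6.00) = 390.00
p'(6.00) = 199.00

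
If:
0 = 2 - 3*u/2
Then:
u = 4/3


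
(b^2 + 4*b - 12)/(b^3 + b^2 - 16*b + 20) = (b + 6)/(b^2 + 3*b - 10)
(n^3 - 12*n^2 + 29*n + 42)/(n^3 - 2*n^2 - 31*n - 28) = (n - 6)/(n + 4)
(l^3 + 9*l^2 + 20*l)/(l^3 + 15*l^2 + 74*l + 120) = l/(l + 6)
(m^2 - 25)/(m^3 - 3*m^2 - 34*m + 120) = (m + 5)/(m^2 + 2*m - 24)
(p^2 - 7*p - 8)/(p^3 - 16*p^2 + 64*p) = (p + 1)/(p*(p - 8))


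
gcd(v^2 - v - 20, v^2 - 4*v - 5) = v - 5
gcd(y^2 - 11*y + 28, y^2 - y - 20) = 1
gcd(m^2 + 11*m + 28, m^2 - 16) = m + 4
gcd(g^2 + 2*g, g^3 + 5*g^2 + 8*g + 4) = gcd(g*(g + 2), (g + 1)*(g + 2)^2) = g + 2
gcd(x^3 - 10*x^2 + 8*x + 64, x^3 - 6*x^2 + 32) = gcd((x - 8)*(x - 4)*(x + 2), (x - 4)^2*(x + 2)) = x^2 - 2*x - 8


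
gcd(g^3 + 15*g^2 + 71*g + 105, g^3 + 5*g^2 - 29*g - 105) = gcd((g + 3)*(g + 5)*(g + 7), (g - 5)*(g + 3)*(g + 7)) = g^2 + 10*g + 21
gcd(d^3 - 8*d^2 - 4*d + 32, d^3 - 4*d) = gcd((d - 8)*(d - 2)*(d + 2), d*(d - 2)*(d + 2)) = d^2 - 4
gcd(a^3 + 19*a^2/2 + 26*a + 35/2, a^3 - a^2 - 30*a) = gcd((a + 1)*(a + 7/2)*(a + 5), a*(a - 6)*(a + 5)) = a + 5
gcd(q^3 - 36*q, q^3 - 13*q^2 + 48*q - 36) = q - 6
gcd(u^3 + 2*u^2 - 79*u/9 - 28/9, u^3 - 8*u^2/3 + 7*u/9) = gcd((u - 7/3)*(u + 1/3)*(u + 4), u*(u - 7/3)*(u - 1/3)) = u - 7/3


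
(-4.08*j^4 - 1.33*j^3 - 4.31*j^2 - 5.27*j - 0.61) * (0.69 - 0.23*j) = 0.9384*j^5 - 2.5093*j^4 + 0.0736*j^3 - 1.7618*j^2 - 3.496*j - 0.4209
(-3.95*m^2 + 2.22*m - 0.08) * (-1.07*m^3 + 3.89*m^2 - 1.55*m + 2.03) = 4.2265*m^5 - 17.7409*m^4 + 14.8439*m^3 - 11.7707*m^2 + 4.6306*m - 0.1624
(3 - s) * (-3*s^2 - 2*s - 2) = 3*s^3 - 7*s^2 - 4*s - 6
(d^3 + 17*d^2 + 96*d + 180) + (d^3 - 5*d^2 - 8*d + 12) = 2*d^3 + 12*d^2 + 88*d + 192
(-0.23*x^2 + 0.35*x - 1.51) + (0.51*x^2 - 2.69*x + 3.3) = 0.28*x^2 - 2.34*x + 1.79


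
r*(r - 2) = r^2 - 2*r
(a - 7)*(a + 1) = a^2 - 6*a - 7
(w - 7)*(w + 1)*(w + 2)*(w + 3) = w^4 - w^3 - 31*w^2 - 71*w - 42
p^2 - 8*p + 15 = (p - 5)*(p - 3)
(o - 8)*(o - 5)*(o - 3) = o^3 - 16*o^2 + 79*o - 120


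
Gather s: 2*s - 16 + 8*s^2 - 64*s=8*s^2 - 62*s - 16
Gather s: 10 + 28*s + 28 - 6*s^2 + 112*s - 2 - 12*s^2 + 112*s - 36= -18*s^2 + 252*s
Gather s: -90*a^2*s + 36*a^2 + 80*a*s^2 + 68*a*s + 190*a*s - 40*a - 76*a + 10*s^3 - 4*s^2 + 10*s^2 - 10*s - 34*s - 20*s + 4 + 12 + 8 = 36*a^2 - 116*a + 10*s^3 + s^2*(80*a + 6) + s*(-90*a^2 + 258*a - 64) + 24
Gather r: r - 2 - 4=r - 6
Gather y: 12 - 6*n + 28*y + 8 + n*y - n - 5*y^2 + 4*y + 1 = -7*n - 5*y^2 + y*(n + 32) + 21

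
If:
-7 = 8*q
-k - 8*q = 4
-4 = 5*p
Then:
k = 3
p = -4/5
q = -7/8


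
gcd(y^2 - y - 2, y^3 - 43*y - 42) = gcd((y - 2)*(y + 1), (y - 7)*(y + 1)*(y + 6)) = y + 1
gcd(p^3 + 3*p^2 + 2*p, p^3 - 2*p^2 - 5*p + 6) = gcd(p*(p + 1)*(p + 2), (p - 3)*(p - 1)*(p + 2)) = p + 2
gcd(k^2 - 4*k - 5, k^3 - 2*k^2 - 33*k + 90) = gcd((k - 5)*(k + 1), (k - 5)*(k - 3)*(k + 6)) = k - 5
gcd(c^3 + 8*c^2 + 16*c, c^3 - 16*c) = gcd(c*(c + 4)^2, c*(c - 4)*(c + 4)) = c^2 + 4*c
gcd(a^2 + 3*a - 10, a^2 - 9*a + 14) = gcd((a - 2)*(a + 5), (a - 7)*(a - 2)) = a - 2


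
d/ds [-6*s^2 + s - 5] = 1 - 12*s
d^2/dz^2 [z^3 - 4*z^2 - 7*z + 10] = 6*z - 8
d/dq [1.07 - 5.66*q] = -5.66000000000000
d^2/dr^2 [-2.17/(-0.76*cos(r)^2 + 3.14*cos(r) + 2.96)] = (5.013568*(1 - cos(r)^2)^2 - 15.535464*cos(r)^3 + 43.428644*cos(r)^2 + 10.90208*cos(r) - 57.567496)/(-0.76*cos(r)^2 + 3.14*cos(r) + 2.96)^3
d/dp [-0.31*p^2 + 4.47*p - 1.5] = 4.47 - 0.62*p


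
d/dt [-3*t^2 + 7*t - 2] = 7 - 6*t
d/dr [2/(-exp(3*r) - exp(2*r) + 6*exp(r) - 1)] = (6*exp(2*r) + 4*exp(r) - 12)*exp(r)/(exp(3*r) + exp(2*r) - 6*exp(r) + 1)^2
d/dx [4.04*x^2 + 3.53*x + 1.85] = 8.08*x + 3.53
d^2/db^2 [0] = 0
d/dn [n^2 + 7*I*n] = 2*n + 7*I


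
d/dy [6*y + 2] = 6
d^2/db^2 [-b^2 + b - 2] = -2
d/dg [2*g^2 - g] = 4*g - 1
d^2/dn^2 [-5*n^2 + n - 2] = -10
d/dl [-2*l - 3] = -2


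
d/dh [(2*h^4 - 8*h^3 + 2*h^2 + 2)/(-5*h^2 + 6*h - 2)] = 4*(-5*h^5 + 19*h^4 - 28*h^3 + 15*h^2 + 3*h - 3)/(25*h^4 - 60*h^3 + 56*h^2 - 24*h + 4)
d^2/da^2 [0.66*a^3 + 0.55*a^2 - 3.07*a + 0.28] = 3.96*a + 1.1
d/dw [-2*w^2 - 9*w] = -4*w - 9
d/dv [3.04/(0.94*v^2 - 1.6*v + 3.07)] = (4.864 - 5.7152*v)/(0.94*v^2 - 1.6*v + 3.07)^2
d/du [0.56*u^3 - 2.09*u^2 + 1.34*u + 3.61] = 1.68*u^2 - 4.18*u + 1.34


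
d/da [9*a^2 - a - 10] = 18*a - 1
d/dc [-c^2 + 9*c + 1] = 9 - 2*c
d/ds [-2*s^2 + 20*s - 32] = 20 - 4*s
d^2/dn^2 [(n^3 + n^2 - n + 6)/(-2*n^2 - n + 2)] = 2*(n^3 - 78*n^2 - 36*n - 32)/(8*n^6 + 12*n^5 - 18*n^4 - 23*n^3 + 18*n^2 + 12*n - 8)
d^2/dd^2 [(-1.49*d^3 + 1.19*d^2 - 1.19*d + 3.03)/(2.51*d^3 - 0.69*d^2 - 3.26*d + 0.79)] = (9.83317600000004*d^6 - 118.135158*d^5 + 335.315418*d^4 - 176.25355*d^3 - 84.8722679999999*d^2 - 4.62649800000001*d + 63.062468)/(15.813251*d^9 - 13.041207*d^8 - 58.029945*d^7 + 48.478692*d^6 + 67.160364*d^5 - 59.656299*d^4 - 19.284347*d^3 + 23.895525*d^2 - 6.103698*d + 0.493039)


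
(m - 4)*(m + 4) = m^2 - 16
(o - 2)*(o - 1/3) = o^2 - 7*o/3 + 2/3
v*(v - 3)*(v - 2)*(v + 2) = v^4 - 3*v^3 - 4*v^2 + 12*v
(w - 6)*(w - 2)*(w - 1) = w^3 - 9*w^2 + 20*w - 12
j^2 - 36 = (j - 6)*(j + 6)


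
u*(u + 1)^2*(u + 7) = u^4 + 9*u^3 + 15*u^2 + 7*u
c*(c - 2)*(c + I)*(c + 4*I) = c^4 - 2*c^3 + 5*I*c^3 - 4*c^2 - 10*I*c^2 + 8*c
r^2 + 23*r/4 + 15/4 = (r + 3/4)*(r + 5)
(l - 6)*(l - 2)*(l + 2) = l^3 - 6*l^2 - 4*l + 24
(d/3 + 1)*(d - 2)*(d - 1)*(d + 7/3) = d^4/3 + 7*d^3/9 - 7*d^2/3 - 31*d/9 + 14/3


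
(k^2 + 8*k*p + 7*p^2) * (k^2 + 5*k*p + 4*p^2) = k^4 + 13*k^3*p + 51*k^2*p^2 + 67*k*p^3 + 28*p^4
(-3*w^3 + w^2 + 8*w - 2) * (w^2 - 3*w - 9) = -3*w^5 + 10*w^4 + 32*w^3 - 35*w^2 - 66*w + 18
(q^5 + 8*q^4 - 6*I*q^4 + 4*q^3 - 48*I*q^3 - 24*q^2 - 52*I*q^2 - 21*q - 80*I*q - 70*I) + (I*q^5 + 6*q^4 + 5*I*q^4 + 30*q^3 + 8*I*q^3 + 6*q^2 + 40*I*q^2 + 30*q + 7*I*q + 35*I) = q^5 + I*q^5 + 14*q^4 - I*q^4 + 34*q^3 - 40*I*q^3 - 18*q^2 - 12*I*q^2 + 9*q - 73*I*q - 35*I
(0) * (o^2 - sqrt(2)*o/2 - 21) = 0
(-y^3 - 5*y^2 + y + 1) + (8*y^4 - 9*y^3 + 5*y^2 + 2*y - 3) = 8*y^4 - 10*y^3 + 3*y - 2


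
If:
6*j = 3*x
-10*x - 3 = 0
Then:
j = -3/20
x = -3/10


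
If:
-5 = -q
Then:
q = 5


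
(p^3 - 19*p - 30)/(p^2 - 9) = (p^2 - 3*p - 10)/(p - 3)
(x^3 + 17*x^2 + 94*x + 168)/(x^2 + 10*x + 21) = (x^2 + 10*x + 24)/(x + 3)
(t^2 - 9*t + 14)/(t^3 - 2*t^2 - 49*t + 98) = 1/(t + 7)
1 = 1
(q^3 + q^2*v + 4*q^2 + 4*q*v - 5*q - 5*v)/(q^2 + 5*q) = q + v - 1 - v/q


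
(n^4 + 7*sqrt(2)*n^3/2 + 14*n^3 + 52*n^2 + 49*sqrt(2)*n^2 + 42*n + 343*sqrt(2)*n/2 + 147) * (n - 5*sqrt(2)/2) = n^5 + sqrt(2)*n^4 + 14*n^4 + 14*sqrt(2)*n^3 + 69*n^3/2 - 203*n^2 + 83*sqrt(2)*n^2/2 - 1421*n/2 - 105*sqrt(2)*n - 735*sqrt(2)/2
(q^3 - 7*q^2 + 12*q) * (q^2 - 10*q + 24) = q^5 - 17*q^4 + 106*q^3 - 288*q^2 + 288*q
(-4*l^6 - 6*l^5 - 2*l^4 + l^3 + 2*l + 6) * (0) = 0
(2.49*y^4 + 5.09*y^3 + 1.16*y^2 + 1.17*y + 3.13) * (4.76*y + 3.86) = 11.8524*y^5 + 33.8398*y^4 + 25.169*y^3 + 10.0468*y^2 + 19.415*y + 12.0818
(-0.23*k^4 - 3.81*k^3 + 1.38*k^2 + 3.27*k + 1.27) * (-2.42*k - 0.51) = 0.5566*k^5 + 9.3375*k^4 - 1.3965*k^3 - 8.6172*k^2 - 4.7411*k - 0.6477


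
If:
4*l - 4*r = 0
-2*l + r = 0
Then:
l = 0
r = 0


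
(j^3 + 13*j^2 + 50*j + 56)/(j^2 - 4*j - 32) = (j^2 + 9*j + 14)/(j - 8)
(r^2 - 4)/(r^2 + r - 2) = (r - 2)/(r - 1)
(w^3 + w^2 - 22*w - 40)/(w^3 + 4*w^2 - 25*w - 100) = (w + 2)/(w + 5)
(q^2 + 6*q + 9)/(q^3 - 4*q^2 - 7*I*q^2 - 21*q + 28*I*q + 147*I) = (q + 3)/(q^2 - 7*q*(1 + I) + 49*I)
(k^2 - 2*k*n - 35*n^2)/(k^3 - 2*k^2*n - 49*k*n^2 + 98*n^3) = (k + 5*n)/(k^2 + 5*k*n - 14*n^2)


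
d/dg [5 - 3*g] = -3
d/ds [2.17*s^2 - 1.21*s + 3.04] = 4.34*s - 1.21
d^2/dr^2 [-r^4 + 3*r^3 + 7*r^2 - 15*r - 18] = -12*r^2 + 18*r + 14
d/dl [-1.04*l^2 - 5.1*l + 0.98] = -2.08*l - 5.1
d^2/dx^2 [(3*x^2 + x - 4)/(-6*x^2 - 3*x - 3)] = 4*(x^3 + 33*x^2 + 15*x - 3)/(3*(8*x^6 + 12*x^5 + 18*x^4 + 13*x^3 + 9*x^2 + 3*x + 1))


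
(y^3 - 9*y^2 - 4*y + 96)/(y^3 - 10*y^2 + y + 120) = (y - 4)/(y - 5)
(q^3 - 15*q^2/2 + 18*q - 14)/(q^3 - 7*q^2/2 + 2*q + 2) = (2*q - 7)/(2*q + 1)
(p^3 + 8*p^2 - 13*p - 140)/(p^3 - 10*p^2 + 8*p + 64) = (p^2 + 12*p + 35)/(p^2 - 6*p - 16)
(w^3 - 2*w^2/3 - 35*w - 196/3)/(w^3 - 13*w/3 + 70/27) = 9*(w^2 - 3*w - 28)/(9*w^2 - 21*w + 10)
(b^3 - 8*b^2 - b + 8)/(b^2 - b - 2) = (b^2 - 9*b + 8)/(b - 2)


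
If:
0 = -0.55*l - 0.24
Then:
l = -0.44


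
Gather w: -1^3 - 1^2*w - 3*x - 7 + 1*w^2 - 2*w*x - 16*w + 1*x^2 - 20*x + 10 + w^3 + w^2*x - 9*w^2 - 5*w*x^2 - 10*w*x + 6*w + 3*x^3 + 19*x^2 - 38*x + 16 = w^3 + w^2*(x - 8) + w*(-5*x^2 - 12*x - 11) + 3*x^3 + 20*x^2 - 61*x + 18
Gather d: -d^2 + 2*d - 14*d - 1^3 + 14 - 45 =-d^2 - 12*d - 32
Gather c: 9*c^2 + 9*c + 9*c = 9*c^2 + 18*c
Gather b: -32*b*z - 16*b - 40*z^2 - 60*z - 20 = b*(-32*z - 16) - 40*z^2 - 60*z - 20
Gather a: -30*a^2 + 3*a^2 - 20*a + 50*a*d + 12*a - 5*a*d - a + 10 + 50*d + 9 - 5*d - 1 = -27*a^2 + a*(45*d - 9) + 45*d + 18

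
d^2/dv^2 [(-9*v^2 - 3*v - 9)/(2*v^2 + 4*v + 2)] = 15*(v - 2)/(v^4 + 4*v^3 + 6*v^2 + 4*v + 1)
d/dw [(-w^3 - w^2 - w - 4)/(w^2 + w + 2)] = (-w^4 - 2*w^3 - 6*w^2 + 4*w + 2)/(w^4 + 2*w^3 + 5*w^2 + 4*w + 4)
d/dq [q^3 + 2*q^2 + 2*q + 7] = 3*q^2 + 4*q + 2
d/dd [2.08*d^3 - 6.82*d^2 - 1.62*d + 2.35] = 6.24*d^2 - 13.64*d - 1.62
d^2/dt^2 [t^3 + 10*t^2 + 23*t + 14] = 6*t + 20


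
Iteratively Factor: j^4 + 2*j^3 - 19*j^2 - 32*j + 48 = (j - 4)*(j^3 + 6*j^2 + 5*j - 12) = (j - 4)*(j - 1)*(j^2 + 7*j + 12) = (j - 4)*(j - 1)*(j + 3)*(j + 4)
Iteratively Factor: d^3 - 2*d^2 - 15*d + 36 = (d - 3)*(d^2 + d - 12) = (d - 3)*(d + 4)*(d - 3)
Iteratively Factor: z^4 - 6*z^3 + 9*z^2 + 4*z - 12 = (z - 2)*(z^3 - 4*z^2 + z + 6) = (z - 3)*(z - 2)*(z^2 - z - 2) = (z - 3)*(z - 2)*(z + 1)*(z - 2)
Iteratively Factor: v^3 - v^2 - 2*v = (v)*(v^2 - v - 2) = v*(v - 2)*(v + 1)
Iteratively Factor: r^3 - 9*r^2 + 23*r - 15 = (r - 1)*(r^2 - 8*r + 15) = (r - 3)*(r - 1)*(r - 5)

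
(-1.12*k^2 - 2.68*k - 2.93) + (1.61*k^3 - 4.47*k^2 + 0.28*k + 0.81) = 1.61*k^3 - 5.59*k^2 - 2.4*k - 2.12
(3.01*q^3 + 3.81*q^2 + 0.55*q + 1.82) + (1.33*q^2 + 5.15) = 3.01*q^3 + 5.14*q^2 + 0.55*q + 6.97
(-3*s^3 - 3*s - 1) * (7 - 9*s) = 27*s^4 - 21*s^3 + 27*s^2 - 12*s - 7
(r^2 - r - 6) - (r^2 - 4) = -r - 2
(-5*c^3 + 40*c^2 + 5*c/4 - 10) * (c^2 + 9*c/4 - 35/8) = -5*c^5 + 115*c^4/4 + 905*c^3/8 - 2915*c^2/16 - 895*c/32 + 175/4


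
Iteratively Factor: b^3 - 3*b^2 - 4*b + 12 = (b - 3)*(b^2 - 4) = (b - 3)*(b + 2)*(b - 2)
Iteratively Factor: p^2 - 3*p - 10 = (p - 5)*(p + 2)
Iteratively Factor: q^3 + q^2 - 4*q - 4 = (q + 2)*(q^2 - q - 2) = (q - 2)*(q + 2)*(q + 1)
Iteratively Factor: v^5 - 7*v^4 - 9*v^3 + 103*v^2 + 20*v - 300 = (v - 5)*(v^4 - 2*v^3 - 19*v^2 + 8*v + 60) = (v - 5)*(v - 2)*(v^3 - 19*v - 30) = (v - 5)*(v - 2)*(v + 3)*(v^2 - 3*v - 10) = (v - 5)^2*(v - 2)*(v + 3)*(v + 2)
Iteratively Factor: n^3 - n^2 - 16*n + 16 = (n + 4)*(n^2 - 5*n + 4) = (n - 1)*(n + 4)*(n - 4)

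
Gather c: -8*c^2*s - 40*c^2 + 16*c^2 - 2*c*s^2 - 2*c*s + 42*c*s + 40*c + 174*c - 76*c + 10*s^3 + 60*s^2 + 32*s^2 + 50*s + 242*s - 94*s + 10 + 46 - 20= c^2*(-8*s - 24) + c*(-2*s^2 + 40*s + 138) + 10*s^3 + 92*s^2 + 198*s + 36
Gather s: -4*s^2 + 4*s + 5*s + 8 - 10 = -4*s^2 + 9*s - 2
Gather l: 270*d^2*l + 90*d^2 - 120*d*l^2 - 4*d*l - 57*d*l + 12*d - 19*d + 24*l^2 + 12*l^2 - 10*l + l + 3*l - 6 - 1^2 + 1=90*d^2 - 7*d + l^2*(36 - 120*d) + l*(270*d^2 - 61*d - 6) - 6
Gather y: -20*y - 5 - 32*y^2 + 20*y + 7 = 2 - 32*y^2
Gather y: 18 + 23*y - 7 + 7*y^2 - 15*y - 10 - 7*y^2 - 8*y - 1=0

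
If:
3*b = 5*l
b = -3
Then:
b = -3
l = -9/5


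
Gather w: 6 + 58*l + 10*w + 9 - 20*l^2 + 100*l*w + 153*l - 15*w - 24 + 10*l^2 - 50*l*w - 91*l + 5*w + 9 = -10*l^2 + 50*l*w + 120*l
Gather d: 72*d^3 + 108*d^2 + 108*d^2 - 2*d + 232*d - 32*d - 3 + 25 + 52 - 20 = 72*d^3 + 216*d^2 + 198*d + 54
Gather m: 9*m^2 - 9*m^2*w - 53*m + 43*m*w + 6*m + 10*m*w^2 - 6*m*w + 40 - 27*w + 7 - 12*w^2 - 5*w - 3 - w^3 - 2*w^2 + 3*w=m^2*(9 - 9*w) + m*(10*w^2 + 37*w - 47) - w^3 - 14*w^2 - 29*w + 44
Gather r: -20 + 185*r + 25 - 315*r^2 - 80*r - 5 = -315*r^2 + 105*r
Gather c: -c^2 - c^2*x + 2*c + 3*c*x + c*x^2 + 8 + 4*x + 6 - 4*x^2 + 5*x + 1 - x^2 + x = c^2*(-x - 1) + c*(x^2 + 3*x + 2) - 5*x^2 + 10*x + 15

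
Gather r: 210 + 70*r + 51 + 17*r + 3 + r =88*r + 264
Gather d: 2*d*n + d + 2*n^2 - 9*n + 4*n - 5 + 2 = d*(2*n + 1) + 2*n^2 - 5*n - 3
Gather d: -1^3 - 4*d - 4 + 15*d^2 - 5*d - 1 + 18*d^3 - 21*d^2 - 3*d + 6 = 18*d^3 - 6*d^2 - 12*d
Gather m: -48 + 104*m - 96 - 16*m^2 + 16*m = -16*m^2 + 120*m - 144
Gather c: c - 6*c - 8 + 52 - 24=20 - 5*c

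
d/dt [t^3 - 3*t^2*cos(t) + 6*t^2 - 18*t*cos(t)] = 3*t^2*sin(t) + 3*t^2 + 18*t*sin(t) - 6*t*cos(t) + 12*t - 18*cos(t)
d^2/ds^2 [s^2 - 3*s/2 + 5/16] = 2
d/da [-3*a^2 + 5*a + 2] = 5 - 6*a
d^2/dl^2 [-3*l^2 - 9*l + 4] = -6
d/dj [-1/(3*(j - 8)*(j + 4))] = 2*(j - 2)/(3*(j - 8)^2*(j + 4)^2)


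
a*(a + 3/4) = a^2 + 3*a/4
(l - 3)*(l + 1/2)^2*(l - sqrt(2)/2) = l^4 - 2*l^3 - sqrt(2)*l^3/2 - 11*l^2/4 + sqrt(2)*l^2 - 3*l/4 + 11*sqrt(2)*l/8 + 3*sqrt(2)/8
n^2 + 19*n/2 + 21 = (n + 7/2)*(n + 6)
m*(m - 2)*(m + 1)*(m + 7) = m^4 + 6*m^3 - 9*m^2 - 14*m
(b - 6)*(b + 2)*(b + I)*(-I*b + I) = -I*b^4 + b^3 + 5*I*b^3 - 5*b^2 + 8*I*b^2 - 8*b - 12*I*b + 12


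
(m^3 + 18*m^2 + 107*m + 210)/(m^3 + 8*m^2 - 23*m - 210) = (m + 5)/(m - 5)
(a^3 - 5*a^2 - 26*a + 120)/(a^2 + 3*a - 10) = (a^2 - 10*a + 24)/(a - 2)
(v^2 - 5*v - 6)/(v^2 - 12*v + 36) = (v + 1)/(v - 6)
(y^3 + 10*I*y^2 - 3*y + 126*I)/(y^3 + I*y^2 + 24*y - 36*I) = (y + 7*I)/(y - 2*I)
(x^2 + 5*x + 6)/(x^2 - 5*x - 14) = (x + 3)/(x - 7)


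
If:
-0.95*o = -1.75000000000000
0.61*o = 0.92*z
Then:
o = 1.84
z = 1.22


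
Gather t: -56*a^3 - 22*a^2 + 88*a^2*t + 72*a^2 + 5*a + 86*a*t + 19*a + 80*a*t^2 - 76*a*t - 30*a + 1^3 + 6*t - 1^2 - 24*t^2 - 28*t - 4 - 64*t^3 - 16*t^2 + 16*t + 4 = -56*a^3 + 50*a^2 - 6*a - 64*t^3 + t^2*(80*a - 40) + t*(88*a^2 + 10*a - 6)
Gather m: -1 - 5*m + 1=-5*m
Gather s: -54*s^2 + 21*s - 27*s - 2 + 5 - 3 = -54*s^2 - 6*s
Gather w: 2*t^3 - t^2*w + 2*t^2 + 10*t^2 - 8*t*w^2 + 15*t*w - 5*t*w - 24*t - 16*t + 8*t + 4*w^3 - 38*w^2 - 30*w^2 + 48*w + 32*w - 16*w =2*t^3 + 12*t^2 - 32*t + 4*w^3 + w^2*(-8*t - 68) + w*(-t^2 + 10*t + 64)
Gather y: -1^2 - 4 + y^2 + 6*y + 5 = y^2 + 6*y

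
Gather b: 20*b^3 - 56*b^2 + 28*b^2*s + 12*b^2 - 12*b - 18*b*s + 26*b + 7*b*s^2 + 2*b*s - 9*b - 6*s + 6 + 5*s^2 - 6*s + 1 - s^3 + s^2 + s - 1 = 20*b^3 + b^2*(28*s - 44) + b*(7*s^2 - 16*s + 5) - s^3 + 6*s^2 - 11*s + 6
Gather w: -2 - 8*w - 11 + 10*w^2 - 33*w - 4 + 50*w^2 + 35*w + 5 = 60*w^2 - 6*w - 12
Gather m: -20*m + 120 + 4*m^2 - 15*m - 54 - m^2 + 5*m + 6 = 3*m^2 - 30*m + 72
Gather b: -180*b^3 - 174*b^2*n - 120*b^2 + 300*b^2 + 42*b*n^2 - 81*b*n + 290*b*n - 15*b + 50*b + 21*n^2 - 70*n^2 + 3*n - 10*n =-180*b^3 + b^2*(180 - 174*n) + b*(42*n^2 + 209*n + 35) - 49*n^2 - 7*n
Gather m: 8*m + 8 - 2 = 8*m + 6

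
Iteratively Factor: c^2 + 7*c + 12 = (c + 3)*(c + 4)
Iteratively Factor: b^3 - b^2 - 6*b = (b + 2)*(b^2 - 3*b) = b*(b + 2)*(b - 3)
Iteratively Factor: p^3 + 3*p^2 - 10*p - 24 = (p + 2)*(p^2 + p - 12) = (p - 3)*(p + 2)*(p + 4)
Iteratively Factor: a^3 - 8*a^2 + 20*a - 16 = (a - 4)*(a^2 - 4*a + 4) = (a - 4)*(a - 2)*(a - 2)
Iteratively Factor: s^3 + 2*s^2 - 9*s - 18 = (s + 2)*(s^2 - 9) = (s - 3)*(s + 2)*(s + 3)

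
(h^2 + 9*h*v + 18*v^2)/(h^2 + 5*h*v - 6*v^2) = (-h - 3*v)/(-h + v)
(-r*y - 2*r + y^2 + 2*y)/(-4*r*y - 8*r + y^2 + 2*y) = (-r + y)/(-4*r + y)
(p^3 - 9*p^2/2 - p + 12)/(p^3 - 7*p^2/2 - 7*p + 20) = (2*p + 3)/(2*p + 5)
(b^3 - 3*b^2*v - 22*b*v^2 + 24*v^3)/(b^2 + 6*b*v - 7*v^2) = (b^2 - 2*b*v - 24*v^2)/(b + 7*v)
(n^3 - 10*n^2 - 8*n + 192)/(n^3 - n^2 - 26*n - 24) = (n - 8)/(n + 1)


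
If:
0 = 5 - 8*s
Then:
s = 5/8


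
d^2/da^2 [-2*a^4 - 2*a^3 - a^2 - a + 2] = -24*a^2 - 12*a - 2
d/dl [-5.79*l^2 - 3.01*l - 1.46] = -11.58*l - 3.01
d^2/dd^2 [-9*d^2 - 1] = -18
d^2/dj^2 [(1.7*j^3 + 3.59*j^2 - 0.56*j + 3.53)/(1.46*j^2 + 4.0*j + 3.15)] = (-3.5527136788005e-15*j^5 - 5.55519200000009*j^3 + 74.604828*j^2 + 240.35334*j + 165.84661)/(3.112136*j^6 + 25.5792*j^5 + 90.22362*j^4 + 174.376*j^3 + 194.66055*j^2 + 119.07*j + 31.255875)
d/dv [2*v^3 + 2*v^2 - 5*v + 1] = 6*v^2 + 4*v - 5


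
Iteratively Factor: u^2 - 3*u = (u - 3)*(u)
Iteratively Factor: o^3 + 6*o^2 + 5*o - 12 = (o + 4)*(o^2 + 2*o - 3) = (o + 3)*(o + 4)*(o - 1)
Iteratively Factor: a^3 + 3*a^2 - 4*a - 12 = (a + 3)*(a^2 - 4) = (a + 2)*(a + 3)*(a - 2)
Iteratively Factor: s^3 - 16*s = (s)*(s^2 - 16) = s*(s - 4)*(s + 4)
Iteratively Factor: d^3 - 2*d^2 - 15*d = (d + 3)*(d^2 - 5*d) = d*(d + 3)*(d - 5)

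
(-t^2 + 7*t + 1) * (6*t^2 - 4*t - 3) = -6*t^4 + 46*t^3 - 19*t^2 - 25*t - 3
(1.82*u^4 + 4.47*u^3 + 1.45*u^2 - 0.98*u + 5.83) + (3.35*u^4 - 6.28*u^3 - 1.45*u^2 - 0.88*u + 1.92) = 5.17*u^4 - 1.81*u^3 - 1.86*u + 7.75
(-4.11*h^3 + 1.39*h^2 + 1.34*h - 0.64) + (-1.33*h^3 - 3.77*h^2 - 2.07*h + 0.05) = -5.44*h^3 - 2.38*h^2 - 0.73*h - 0.59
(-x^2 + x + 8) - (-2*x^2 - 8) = x^2 + x + 16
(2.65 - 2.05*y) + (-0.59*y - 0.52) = 2.13 - 2.64*y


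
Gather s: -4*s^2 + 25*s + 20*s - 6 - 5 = -4*s^2 + 45*s - 11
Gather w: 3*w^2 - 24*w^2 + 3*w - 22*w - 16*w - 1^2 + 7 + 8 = -21*w^2 - 35*w + 14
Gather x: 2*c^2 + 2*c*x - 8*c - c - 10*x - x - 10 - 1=2*c^2 - 9*c + x*(2*c - 11) - 11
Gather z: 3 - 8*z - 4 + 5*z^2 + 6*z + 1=5*z^2 - 2*z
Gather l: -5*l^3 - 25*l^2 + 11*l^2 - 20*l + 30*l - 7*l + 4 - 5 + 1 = -5*l^3 - 14*l^2 + 3*l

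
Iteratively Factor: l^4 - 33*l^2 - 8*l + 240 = (l - 3)*(l^3 + 3*l^2 - 24*l - 80) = (l - 3)*(l + 4)*(l^2 - l - 20) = (l - 3)*(l + 4)^2*(l - 5)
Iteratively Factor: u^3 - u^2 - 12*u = (u + 3)*(u^2 - 4*u) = u*(u + 3)*(u - 4)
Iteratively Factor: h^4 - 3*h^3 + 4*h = (h - 2)*(h^3 - h^2 - 2*h) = (h - 2)^2*(h^2 + h) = (h - 2)^2*(h + 1)*(h)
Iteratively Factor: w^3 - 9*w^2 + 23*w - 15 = (w - 1)*(w^2 - 8*w + 15) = (w - 3)*(w - 1)*(w - 5)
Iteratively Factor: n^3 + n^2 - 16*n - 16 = (n + 1)*(n^2 - 16) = (n - 4)*(n + 1)*(n + 4)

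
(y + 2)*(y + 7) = y^2 + 9*y + 14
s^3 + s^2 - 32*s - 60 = (s - 6)*(s + 2)*(s + 5)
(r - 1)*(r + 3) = r^2 + 2*r - 3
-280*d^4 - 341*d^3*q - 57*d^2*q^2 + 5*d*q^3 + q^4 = (-8*d + q)*(d + q)*(5*d + q)*(7*d + q)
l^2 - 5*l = l*(l - 5)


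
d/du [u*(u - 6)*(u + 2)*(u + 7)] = 4*u^3 + 9*u^2 - 80*u - 84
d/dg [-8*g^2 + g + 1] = 1 - 16*g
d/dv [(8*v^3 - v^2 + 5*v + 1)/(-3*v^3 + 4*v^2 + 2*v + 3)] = (29*v^4 + 62*v^3 + 59*v^2 - 14*v + 13)/(9*v^6 - 24*v^5 + 4*v^4 - 2*v^3 + 28*v^2 + 12*v + 9)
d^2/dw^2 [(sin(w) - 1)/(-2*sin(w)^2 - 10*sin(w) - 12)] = (sin(w)^5 - 9*sin(w)^4 - 53*sin(w)^3 - 25*sin(w)^2 + 132*sin(w) + 98)/(2*(sin(w)^2 + 5*sin(w) + 6)^3)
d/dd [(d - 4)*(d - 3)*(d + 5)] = 3*d^2 - 4*d - 23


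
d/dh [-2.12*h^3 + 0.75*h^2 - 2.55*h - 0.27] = -6.36*h^2 + 1.5*h - 2.55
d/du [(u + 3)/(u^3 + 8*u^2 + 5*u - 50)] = (-2*u^2 - 7*u - 13)/(u^5 + 11*u^4 + 19*u^3 - 115*u^2 - 200*u + 500)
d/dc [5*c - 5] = 5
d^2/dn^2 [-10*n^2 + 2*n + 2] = -20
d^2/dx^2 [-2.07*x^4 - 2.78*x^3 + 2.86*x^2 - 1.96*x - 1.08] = -24.84*x^2 - 16.68*x + 5.72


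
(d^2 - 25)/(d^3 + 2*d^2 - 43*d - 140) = (d - 5)/(d^2 - 3*d - 28)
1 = 1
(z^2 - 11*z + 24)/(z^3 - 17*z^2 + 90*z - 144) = 1/(z - 6)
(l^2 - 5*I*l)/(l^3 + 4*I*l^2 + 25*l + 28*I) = l*(l - 5*I)/(l^3 + 4*I*l^2 + 25*l + 28*I)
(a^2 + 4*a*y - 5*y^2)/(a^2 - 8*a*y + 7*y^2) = (-a - 5*y)/(-a + 7*y)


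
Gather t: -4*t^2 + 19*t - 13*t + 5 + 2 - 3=-4*t^2 + 6*t + 4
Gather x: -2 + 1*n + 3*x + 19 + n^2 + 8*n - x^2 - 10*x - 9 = n^2 + 9*n - x^2 - 7*x + 8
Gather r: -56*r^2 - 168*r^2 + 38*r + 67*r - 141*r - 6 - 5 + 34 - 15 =-224*r^2 - 36*r + 8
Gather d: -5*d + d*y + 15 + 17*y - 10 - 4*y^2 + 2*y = d*(y - 5) - 4*y^2 + 19*y + 5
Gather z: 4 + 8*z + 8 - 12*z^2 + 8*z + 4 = -12*z^2 + 16*z + 16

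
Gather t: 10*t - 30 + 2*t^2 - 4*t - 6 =2*t^2 + 6*t - 36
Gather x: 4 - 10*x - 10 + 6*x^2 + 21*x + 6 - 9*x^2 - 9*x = -3*x^2 + 2*x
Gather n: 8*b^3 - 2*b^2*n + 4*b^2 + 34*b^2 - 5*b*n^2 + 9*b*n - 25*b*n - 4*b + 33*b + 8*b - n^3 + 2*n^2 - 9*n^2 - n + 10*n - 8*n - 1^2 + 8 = 8*b^3 + 38*b^2 + 37*b - n^3 + n^2*(-5*b - 7) + n*(-2*b^2 - 16*b + 1) + 7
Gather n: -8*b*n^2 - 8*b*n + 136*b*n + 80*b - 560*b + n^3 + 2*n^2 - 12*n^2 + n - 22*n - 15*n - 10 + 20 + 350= -480*b + n^3 + n^2*(-8*b - 10) + n*(128*b - 36) + 360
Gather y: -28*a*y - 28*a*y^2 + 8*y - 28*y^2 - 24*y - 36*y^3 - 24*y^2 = -36*y^3 + y^2*(-28*a - 52) + y*(-28*a - 16)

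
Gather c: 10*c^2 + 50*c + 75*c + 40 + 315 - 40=10*c^2 + 125*c + 315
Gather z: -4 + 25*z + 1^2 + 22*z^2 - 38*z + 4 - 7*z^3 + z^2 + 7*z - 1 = -7*z^3 + 23*z^2 - 6*z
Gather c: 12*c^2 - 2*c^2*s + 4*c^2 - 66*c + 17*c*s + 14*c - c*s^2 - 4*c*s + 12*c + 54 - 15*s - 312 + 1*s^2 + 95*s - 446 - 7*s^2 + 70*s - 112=c^2*(16 - 2*s) + c*(-s^2 + 13*s - 40) - 6*s^2 + 150*s - 816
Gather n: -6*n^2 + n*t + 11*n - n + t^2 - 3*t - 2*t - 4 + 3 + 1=-6*n^2 + n*(t + 10) + t^2 - 5*t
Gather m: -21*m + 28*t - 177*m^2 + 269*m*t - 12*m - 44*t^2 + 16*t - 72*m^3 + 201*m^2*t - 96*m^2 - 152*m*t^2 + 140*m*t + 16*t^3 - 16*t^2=-72*m^3 + m^2*(201*t - 273) + m*(-152*t^2 + 409*t - 33) + 16*t^3 - 60*t^2 + 44*t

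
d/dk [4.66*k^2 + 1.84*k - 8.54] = 9.32*k + 1.84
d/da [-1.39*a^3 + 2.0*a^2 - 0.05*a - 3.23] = -4.17*a^2 + 4.0*a - 0.05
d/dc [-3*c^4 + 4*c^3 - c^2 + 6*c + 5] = -12*c^3 + 12*c^2 - 2*c + 6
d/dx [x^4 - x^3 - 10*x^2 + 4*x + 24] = 4*x^3 - 3*x^2 - 20*x + 4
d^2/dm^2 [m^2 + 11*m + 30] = 2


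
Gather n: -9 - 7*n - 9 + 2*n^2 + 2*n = 2*n^2 - 5*n - 18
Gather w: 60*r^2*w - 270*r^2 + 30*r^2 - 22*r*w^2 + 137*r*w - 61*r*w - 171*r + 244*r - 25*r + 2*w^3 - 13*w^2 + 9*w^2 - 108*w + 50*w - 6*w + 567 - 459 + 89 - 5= -240*r^2 + 48*r + 2*w^3 + w^2*(-22*r - 4) + w*(60*r^2 + 76*r - 64) + 192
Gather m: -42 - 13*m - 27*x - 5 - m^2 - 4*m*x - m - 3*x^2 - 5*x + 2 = -m^2 + m*(-4*x - 14) - 3*x^2 - 32*x - 45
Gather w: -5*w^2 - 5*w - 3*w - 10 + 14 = -5*w^2 - 8*w + 4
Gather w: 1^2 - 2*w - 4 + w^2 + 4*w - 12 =w^2 + 2*w - 15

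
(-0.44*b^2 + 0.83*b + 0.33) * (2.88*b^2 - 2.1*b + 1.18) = -1.2672*b^4 + 3.3144*b^3 - 1.3118*b^2 + 0.2864*b + 0.3894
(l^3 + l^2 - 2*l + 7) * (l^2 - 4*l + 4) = l^5 - 3*l^4 - 2*l^3 + 19*l^2 - 36*l + 28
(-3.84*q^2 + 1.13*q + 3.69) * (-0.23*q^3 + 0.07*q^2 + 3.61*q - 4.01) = 0.8832*q^5 - 0.5287*q^4 - 14.632*q^3 + 19.736*q^2 + 8.7896*q - 14.7969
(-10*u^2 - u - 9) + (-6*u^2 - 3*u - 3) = -16*u^2 - 4*u - 12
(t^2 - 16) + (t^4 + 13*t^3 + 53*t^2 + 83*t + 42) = t^4 + 13*t^3 + 54*t^2 + 83*t + 26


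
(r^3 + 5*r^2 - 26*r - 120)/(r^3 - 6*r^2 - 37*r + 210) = (r + 4)/(r - 7)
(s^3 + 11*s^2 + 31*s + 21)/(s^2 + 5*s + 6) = (s^2 + 8*s + 7)/(s + 2)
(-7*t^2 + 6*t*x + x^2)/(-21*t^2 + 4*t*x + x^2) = (-t + x)/(-3*t + x)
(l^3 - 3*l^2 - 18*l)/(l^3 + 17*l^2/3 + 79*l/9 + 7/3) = 9*l*(l - 6)/(9*l^2 + 24*l + 7)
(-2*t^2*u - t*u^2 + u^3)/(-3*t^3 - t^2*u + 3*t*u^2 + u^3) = u*(2*t - u)/(3*t^2 - 2*t*u - u^2)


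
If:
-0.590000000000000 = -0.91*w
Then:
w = 0.65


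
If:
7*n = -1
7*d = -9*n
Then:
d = 9/49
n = -1/7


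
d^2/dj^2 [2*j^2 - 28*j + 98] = 4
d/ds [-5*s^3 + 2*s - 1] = 2 - 15*s^2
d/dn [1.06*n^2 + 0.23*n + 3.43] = 2.12*n + 0.23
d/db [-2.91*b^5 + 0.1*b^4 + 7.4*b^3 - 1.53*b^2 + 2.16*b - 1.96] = -14.55*b^4 + 0.4*b^3 + 22.2*b^2 - 3.06*b + 2.16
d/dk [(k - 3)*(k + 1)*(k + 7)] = 3*k^2 + 10*k - 17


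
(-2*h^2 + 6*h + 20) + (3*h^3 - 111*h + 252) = 3*h^3 - 2*h^2 - 105*h + 272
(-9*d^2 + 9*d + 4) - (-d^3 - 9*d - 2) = d^3 - 9*d^2 + 18*d + 6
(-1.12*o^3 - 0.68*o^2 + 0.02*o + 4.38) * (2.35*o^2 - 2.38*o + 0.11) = -2.632*o^5 + 1.0676*o^4 + 1.5422*o^3 + 10.1706*o^2 - 10.4222*o + 0.4818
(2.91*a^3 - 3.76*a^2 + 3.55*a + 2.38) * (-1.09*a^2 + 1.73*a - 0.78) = -3.1719*a^5 + 9.1327*a^4 - 12.6441*a^3 + 6.4801*a^2 + 1.3484*a - 1.8564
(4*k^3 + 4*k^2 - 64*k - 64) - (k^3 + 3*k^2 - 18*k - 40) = 3*k^3 + k^2 - 46*k - 24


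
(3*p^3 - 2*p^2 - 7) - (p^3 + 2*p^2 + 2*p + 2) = 2*p^3 - 4*p^2 - 2*p - 9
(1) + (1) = 2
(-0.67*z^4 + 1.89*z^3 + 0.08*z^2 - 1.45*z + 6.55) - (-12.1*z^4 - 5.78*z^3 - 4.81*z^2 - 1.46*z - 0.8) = 11.43*z^4 + 7.67*z^3 + 4.89*z^2 + 0.01*z + 7.35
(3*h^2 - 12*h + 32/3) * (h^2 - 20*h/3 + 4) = 3*h^4 - 32*h^3 + 308*h^2/3 - 1072*h/9 + 128/3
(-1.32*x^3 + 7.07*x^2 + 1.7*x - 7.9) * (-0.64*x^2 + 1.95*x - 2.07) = 0.8448*x^5 - 7.0988*x^4 + 15.4309*x^3 - 6.2639*x^2 - 18.924*x + 16.353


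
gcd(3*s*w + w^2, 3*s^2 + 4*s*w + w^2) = 3*s + w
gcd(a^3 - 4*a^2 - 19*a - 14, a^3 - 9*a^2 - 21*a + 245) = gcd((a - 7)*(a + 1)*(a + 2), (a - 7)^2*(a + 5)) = a - 7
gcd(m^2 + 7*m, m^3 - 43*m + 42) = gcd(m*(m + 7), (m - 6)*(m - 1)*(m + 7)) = m + 7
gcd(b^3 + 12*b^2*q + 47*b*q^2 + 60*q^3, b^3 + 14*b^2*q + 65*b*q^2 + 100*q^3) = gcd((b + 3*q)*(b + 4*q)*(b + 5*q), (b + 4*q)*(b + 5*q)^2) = b^2 + 9*b*q + 20*q^2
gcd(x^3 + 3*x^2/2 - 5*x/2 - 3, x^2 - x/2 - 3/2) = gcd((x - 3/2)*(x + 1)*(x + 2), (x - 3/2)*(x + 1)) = x^2 - x/2 - 3/2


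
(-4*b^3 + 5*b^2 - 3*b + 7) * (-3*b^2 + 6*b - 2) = 12*b^5 - 39*b^4 + 47*b^3 - 49*b^2 + 48*b - 14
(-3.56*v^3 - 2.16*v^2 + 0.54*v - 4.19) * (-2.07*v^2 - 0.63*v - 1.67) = 7.3692*v^5 + 6.714*v^4 + 6.1882*v^3 + 11.9403*v^2 + 1.7379*v + 6.9973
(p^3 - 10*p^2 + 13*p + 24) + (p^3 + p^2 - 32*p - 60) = 2*p^3 - 9*p^2 - 19*p - 36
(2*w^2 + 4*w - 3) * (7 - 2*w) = -4*w^3 + 6*w^2 + 34*w - 21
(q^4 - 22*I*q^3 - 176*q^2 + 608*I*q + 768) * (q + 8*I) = q^5 - 14*I*q^4 - 800*I*q^2 - 4096*q + 6144*I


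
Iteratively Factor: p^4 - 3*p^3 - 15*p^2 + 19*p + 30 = (p - 2)*(p^3 - p^2 - 17*p - 15) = (p - 2)*(p + 3)*(p^2 - 4*p - 5) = (p - 5)*(p - 2)*(p + 3)*(p + 1)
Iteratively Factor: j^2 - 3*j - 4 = (j + 1)*(j - 4)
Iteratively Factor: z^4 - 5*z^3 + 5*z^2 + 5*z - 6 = (z + 1)*(z^3 - 6*z^2 + 11*z - 6) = (z - 1)*(z + 1)*(z^2 - 5*z + 6) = (z - 2)*(z - 1)*(z + 1)*(z - 3)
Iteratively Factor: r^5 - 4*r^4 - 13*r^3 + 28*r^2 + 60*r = (r + 2)*(r^4 - 6*r^3 - r^2 + 30*r) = (r - 3)*(r + 2)*(r^3 - 3*r^2 - 10*r) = r*(r - 3)*(r + 2)*(r^2 - 3*r - 10) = r*(r - 5)*(r - 3)*(r + 2)*(r + 2)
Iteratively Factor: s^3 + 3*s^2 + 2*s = (s)*(s^2 + 3*s + 2) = s*(s + 2)*(s + 1)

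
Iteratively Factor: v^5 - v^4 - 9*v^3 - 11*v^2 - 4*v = (v + 1)*(v^4 - 2*v^3 - 7*v^2 - 4*v) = (v - 4)*(v + 1)*(v^3 + 2*v^2 + v) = v*(v - 4)*(v + 1)*(v^2 + 2*v + 1) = v*(v - 4)*(v + 1)^2*(v + 1)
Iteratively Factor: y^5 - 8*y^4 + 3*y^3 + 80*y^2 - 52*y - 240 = (y - 5)*(y^4 - 3*y^3 - 12*y^2 + 20*y + 48) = (y - 5)*(y - 4)*(y^3 + y^2 - 8*y - 12) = (y - 5)*(y - 4)*(y + 2)*(y^2 - y - 6) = (y - 5)*(y - 4)*(y - 3)*(y + 2)*(y + 2)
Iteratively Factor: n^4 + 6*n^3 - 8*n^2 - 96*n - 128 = (n + 4)*(n^3 + 2*n^2 - 16*n - 32) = (n + 4)^2*(n^2 - 2*n - 8) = (n - 4)*(n + 4)^2*(n + 2)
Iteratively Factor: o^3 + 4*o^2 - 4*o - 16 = (o - 2)*(o^2 + 6*o + 8) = (o - 2)*(o + 4)*(o + 2)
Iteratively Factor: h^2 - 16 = (h - 4)*(h + 4)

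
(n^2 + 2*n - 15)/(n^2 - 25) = (n - 3)/(n - 5)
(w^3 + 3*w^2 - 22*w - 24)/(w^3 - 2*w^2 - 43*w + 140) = (w^2 + 7*w + 6)/(w^2 + 2*w - 35)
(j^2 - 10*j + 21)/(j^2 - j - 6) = (j - 7)/(j + 2)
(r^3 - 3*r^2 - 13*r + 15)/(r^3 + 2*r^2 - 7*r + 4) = (r^2 - 2*r - 15)/(r^2 + 3*r - 4)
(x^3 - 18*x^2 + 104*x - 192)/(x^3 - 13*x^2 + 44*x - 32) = (x - 6)/(x - 1)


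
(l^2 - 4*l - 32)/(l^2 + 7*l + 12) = (l - 8)/(l + 3)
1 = 1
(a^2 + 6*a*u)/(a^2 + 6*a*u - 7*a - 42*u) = a/(a - 7)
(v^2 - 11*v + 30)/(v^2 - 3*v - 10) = (v - 6)/(v + 2)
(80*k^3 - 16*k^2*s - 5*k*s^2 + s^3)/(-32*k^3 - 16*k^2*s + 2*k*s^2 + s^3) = (-5*k + s)/(2*k + s)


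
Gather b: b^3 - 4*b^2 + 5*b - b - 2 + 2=b^3 - 4*b^2 + 4*b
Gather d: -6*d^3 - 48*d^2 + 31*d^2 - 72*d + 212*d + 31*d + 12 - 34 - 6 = -6*d^3 - 17*d^2 + 171*d - 28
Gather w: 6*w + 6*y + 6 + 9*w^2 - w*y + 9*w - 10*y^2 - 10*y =9*w^2 + w*(15 - y) - 10*y^2 - 4*y + 6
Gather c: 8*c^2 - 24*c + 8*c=8*c^2 - 16*c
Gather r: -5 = -5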